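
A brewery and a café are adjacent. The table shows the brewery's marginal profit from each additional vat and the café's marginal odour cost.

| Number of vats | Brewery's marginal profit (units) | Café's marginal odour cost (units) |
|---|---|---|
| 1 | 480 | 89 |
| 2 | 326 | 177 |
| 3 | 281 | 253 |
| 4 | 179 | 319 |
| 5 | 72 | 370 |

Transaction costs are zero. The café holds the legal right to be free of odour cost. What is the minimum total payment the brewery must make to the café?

Efficient level: marginal profit ≥ marginal odour cost through level 3, so k* = 3.
With the café holding the right, the brewery must at least compensate total damage at k*: 89 + 177 + 253 = 519.

519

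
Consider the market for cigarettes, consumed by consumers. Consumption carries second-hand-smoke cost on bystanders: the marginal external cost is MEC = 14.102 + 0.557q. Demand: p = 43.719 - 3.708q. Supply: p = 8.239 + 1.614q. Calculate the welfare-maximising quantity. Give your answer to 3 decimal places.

Social marginal benefit = demand − MEC = 29.617 - 4.265q.
Set SMB = MC: 29.617 - 4.265q = 8.239 + 1.614q → q* = 3.6363.

q* = 3.636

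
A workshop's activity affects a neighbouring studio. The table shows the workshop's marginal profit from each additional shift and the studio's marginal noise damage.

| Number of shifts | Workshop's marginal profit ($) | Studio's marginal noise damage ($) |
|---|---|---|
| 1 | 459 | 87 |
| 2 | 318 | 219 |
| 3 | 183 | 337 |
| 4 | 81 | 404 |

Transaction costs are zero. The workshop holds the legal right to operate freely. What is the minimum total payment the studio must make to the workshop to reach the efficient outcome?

$264

Left alone the workshop would choose level 4 (marginal profit stays positive).
Efficient level: k* = 2 (marginal profit ≥ marginal noise damage through 2).
The studio must at least cover the workshop's forgone profit from cutting 4→2: 183 + 81 = 264.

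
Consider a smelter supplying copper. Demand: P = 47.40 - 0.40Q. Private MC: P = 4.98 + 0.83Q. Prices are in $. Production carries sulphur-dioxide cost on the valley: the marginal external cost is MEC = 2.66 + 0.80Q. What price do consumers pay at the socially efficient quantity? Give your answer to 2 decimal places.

Social marginal cost = private MC + MEC = 7.64 + 1.63Q.
Set SMC = demand: 7.64 + 1.63Q = 47.40 - 0.40Q → Q* = 19.5862.
Consumer price on the demand curve at Q*: 47.40 − 0.40×19.5862 = 39.5655.

P = $39.57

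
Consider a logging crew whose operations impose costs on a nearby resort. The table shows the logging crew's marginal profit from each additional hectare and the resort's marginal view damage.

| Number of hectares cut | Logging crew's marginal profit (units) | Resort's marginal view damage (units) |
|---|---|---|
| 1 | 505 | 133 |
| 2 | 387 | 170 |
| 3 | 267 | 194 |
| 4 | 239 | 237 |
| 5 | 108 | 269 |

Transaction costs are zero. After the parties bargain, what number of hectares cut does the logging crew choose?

Bargaining reaches the level where marginal profit last exceeds marginal view damage.
That holds through level 4 (239 ≥ 237) but not at 5 (108 < 269).

4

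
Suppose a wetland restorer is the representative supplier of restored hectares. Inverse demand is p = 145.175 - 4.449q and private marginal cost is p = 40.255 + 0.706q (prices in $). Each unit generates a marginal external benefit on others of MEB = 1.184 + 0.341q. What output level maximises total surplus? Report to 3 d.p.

q* = 22.041

Social marginal cost = private MC − MEB = 39.071 + 0.365q.
Set SMC = demand: 39.071 + 0.365q = 145.175 - 4.449q → q* = 22.0407.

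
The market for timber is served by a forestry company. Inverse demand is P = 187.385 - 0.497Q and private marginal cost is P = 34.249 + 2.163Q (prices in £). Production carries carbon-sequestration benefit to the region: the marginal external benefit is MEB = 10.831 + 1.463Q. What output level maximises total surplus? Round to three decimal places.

Social marginal cost = private MC − MEB = 23.418 + 0.700Q.
Set SMC = demand: 23.418 + 0.700Q = 187.385 - 0.497Q → Q* = 136.9816.

Q* = 136.982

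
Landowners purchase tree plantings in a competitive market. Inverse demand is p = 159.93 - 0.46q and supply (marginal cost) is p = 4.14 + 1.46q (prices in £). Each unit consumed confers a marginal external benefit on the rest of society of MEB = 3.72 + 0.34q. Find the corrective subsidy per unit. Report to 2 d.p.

subsidy = £38.04 per unit

Social marginal benefit = demand + MEB = 163.65 - 0.12q.
Set SMB = MC: 163.65 - 0.12q = 4.14 + 1.46q → q* = 100.9557.
The Pigouvian subsidy equals MEB at q*: 3.72 + 0.34×100.9557 = 38.0449.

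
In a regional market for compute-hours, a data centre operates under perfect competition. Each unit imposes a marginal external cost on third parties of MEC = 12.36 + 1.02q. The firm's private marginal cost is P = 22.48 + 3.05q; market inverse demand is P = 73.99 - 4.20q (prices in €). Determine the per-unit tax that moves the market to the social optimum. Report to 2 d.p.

tax = €17.19 per unit

Social marginal cost = private MC + MEC = 34.84 + 4.07q.
Set SMC = demand: 34.84 + 4.07q = 73.99 - 4.20q → q* = 4.7340.
The Pigouvian tax equals MEC at q*: 12.36 + 1.02×4.7340 = 17.1887.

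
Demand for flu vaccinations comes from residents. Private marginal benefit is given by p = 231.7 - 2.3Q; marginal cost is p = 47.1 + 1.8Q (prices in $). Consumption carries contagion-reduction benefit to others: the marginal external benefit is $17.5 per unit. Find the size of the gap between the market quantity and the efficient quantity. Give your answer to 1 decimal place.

4.3 units

Market equilibrium (private): 47.1 + 1.8Q = 231.7 - 2.3Q → Q_m = 45.0244.
Social marginal benefit = demand + MEB = 249.2 - 2.3Q.
Set SMB = MC: 249.2 - 2.3Q = 47.1 + 1.8Q → Q* = 49.2927.
Gap = |45.0244 − 49.2927| = 4.2683.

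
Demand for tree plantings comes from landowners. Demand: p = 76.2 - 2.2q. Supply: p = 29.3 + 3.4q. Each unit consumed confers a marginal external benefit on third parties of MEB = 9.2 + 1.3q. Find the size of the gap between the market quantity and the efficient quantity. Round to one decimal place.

Market equilibrium (private): 29.3 + 3.4q = 76.2 - 2.2q → q_m = 8.3750.
Social marginal benefit = demand + MEB = 85.4 - 0.9q.
Set SMB = MC: 85.4 - 0.9q = 29.3 + 3.4q → q* = 13.0465.
Gap = |8.3750 − 13.0465| = 4.6715.

4.7 units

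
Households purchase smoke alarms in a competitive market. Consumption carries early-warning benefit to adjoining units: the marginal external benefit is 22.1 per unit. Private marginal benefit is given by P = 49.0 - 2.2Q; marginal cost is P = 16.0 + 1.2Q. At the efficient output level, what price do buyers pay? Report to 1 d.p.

P = 13.3

Social marginal benefit = demand + MEB = 71.1 - 2.2Q.
Set SMB = MC: 71.1 - 2.2Q = 16.0 + 1.2Q → Q* = 16.2059.
Consumer price on the demand curve at Q*: 49.0 − 2.2×16.2059 = 13.3470.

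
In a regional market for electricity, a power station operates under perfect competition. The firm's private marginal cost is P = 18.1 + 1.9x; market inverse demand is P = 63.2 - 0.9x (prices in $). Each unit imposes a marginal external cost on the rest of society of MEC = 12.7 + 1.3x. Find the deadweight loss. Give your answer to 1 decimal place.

DWL = $138.0

Market equilibrium (private): 18.1 + 1.9x = 63.2 - 0.9x → x_m = 16.1071.
Social marginal cost = private MC + MEC = 30.8 + 3.2x.
Set SMC = demand: 30.8 + 3.2x = 63.2 - 0.9x → x* = 7.9024.
The loss is the area between SMC and demand from x* to x_m; with linear curves that's a triangle of height MEC(x_m).
DWL = ½ × 8.2047 × 33.6393 = 138.0002.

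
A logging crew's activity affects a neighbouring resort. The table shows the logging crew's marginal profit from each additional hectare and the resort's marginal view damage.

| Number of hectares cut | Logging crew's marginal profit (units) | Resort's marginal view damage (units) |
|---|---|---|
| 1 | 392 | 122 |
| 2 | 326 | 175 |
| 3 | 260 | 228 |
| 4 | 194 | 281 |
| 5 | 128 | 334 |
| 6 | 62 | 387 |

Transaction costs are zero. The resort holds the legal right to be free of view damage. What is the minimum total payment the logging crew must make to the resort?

Efficient level: marginal profit ≥ marginal view damage through level 3, so k* = 3.
With the resort holding the right, the logging crew must at least compensate total damage at k*: 122 + 175 + 228 = 525.

525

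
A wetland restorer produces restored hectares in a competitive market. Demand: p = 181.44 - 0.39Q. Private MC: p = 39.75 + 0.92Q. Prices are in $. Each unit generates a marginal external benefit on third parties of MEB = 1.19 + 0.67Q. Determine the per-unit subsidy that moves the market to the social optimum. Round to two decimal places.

subsidy = $150.77 per unit

Social marginal cost = private MC − MEB = 38.56 + 0.25Q.
Set SMC = demand: 38.56 + 0.25Q = 181.44 - 0.39Q → Q* = 223.2500.
The Pigouvian subsidy equals MEB at Q*: 1.19 + 0.67×223.2500 = 150.7675.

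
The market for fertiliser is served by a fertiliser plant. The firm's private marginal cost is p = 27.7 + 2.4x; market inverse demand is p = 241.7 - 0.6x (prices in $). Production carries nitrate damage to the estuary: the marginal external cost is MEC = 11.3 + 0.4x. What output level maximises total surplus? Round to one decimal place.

Social marginal cost = private MC + MEC = 39.0 + 2.8x.
Set SMC = demand: 39.0 + 2.8x = 241.7 - 0.6x → x* = 59.6176.

x* = 59.6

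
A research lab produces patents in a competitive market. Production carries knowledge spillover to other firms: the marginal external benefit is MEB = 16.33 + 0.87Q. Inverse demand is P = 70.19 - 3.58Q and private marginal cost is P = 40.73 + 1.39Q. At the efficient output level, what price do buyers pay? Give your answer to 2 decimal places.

P = 30.21

Social marginal cost = private MC − MEB = 24.40 + 0.52Q.
Set SMC = demand: 24.40 + 0.52Q = 70.19 - 3.58Q → Q* = 11.1683.
Consumer price on the demand curve at Q*: 70.19 − 3.58×11.1683 = 30.2075.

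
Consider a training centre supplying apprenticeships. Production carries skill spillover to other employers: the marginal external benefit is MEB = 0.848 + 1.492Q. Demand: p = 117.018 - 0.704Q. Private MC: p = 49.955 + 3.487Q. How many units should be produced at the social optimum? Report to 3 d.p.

Social marginal cost = private MC − MEB = 49.107 + 1.995Q.
Set SMC = demand: 49.107 + 1.995Q = 117.018 - 0.704Q → Q* = 25.1615.

Q* = 25.162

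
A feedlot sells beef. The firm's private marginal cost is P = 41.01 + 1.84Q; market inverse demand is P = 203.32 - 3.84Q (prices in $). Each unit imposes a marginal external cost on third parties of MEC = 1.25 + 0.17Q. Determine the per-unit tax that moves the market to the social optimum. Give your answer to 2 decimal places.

Social marginal cost = private MC + MEC = 42.26 + 2.01Q.
Set SMC = demand: 42.26 + 2.01Q = 203.32 - 3.84Q → Q* = 27.5316.
The Pigouvian tax equals MEC at Q*: 1.25 + 0.17×27.5316 = 5.9304.

tax = $5.93 per unit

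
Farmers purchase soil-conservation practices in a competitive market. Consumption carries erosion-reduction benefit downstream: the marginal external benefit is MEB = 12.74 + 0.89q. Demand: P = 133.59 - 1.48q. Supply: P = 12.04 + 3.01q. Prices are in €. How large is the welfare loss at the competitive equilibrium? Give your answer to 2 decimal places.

DWL = €188.43

Market equilibrium (private): 12.04 + 3.01q = 133.59 - 1.48q → q_m = 27.0713.
Social marginal benefit = demand + MEB = 146.33 - 0.59q.
Set SMB = MC: 146.33 - 0.59q = 12.04 + 3.01q → q* = 37.3028.
The welfare-loss triangle has base |q_m − q*| and height MEB(q_m) (the vertical gap between SMB and MC is zero at q* and MEB at q_m).
DWL = ½ × 10.2315 × 36.8334 = 188.4305.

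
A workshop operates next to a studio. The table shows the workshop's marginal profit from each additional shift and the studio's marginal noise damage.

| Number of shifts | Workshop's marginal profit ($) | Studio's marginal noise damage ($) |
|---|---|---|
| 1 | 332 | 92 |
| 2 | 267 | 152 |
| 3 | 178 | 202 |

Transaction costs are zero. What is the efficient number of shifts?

2

Bargaining reaches the level where marginal profit last exceeds marginal noise damage.
That holds through level 2 (267 ≥ 152) but not at 3 (178 < 202).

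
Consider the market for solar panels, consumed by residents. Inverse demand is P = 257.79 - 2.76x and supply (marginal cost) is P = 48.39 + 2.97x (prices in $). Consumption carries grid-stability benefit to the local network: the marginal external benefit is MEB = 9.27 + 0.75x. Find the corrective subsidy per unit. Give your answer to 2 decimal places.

subsidy = $42.20 per unit

Social marginal benefit = demand + MEB = 267.06 - 2.01x.
Set SMB = MC: 267.06 - 2.01x = 48.39 + 2.97x → x* = 43.9096.
The Pigouvian subsidy equals MEB at x*: 9.27 + 0.75×43.9096 = 42.2022.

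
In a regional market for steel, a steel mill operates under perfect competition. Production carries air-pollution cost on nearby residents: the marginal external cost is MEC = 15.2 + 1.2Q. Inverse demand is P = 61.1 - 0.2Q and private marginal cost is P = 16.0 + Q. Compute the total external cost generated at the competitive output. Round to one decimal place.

Market equilibrium (private): 16.0 + Q = 61.1 - 0.2Q → Q_m = 37.5833.
Total external cost = ∫₀^{Q_m} (15.2 + 1.2Q) dQ = 15.2×37.5833 + ½×1.2×37.5833² = 1418.7688.

1418.8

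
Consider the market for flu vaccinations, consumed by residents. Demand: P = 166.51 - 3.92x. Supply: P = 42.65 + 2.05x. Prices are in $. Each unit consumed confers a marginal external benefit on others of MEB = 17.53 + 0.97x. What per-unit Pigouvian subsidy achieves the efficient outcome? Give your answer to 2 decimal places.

Social marginal benefit = demand + MEB = 184.04 - 2.95x.
Set SMB = MC: 184.04 - 2.95x = 42.65 + 2.05x → x* = 28.2780.
The Pigouvian subsidy equals MEB at x*: 17.53 + 0.97×28.2780 = 44.9597.

subsidy = $44.96 per unit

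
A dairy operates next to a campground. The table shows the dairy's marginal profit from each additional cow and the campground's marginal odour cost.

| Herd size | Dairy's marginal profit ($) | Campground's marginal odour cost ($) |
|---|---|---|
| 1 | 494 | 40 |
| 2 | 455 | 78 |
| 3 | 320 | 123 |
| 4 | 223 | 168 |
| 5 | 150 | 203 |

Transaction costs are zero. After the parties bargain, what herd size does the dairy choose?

4

Bargaining reaches the level where marginal profit last exceeds marginal odour cost.
That holds through level 4 (223 ≥ 168) but not at 5 (150 < 203).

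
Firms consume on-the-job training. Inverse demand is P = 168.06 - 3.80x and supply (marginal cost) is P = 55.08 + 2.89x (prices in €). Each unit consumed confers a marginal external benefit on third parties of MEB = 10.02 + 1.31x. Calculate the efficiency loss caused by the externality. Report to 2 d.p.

DWL = €96.02

Market equilibrium (private): 55.08 + 2.89x = 168.06 - 3.80x → x_m = 16.8879.
Social marginal benefit = demand + MEB = 178.08 - 2.49x.
Set SMB = MC: 178.08 - 2.49x = 55.08 + 2.89x → x* = 22.8625.
Between x* and x_m the wedge SMB − MC runs linearly from 0 to MEB(x_m), so the loss is a triangle.
DWL = ½ × 5.9746 × 32.1431 = 96.0211.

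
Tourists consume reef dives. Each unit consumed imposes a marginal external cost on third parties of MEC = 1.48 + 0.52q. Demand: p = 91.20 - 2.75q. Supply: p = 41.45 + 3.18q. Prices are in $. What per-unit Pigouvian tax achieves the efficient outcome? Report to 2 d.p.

tax = $5.37 per unit

Social marginal benefit = demand − MEC = 89.72 - 3.27q.
Set SMB = MC: 89.72 - 3.27q = 41.45 + 3.18q → q* = 7.4837.
The Pigouvian tax equals MEC at q*: 1.48 + 0.52×7.4837 = 5.3715.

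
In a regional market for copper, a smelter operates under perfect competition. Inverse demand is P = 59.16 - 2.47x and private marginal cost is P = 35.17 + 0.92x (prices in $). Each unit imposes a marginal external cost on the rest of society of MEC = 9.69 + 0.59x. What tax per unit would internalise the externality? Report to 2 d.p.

tax = $11.81 per unit

Social marginal cost = private MC + MEC = 44.86 + 1.51x.
Set SMC = demand: 44.86 + 1.51x = 59.16 - 2.47x → x* = 3.5930.
The Pigouvian tax equals MEC at x*: 9.69 + 0.59×3.5930 = 11.8099.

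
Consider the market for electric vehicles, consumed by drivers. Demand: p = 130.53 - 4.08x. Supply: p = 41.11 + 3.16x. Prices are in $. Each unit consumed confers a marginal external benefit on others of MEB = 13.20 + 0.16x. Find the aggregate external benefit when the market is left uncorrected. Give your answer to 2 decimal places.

$175.23

Market equilibrium (private): 41.11 + 3.16x = 130.53 - 4.08x → x_m = 12.3508.
Total external benefit = ∫₀^{x_m} (13.20 + 0.16x) dx = 13.20×12.3508 + ½×0.16×12.3508² = 175.2339.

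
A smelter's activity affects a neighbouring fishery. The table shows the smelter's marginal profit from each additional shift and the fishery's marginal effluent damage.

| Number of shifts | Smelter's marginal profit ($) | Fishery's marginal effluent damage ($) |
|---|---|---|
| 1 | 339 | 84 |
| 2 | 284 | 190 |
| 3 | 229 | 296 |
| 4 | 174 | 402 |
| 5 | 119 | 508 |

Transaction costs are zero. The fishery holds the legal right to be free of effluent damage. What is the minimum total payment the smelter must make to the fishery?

$274

Efficient level: marginal profit ≥ marginal effluent damage through level 2, so k* = 2.
With the fishery holding the right, the smelter must at least compensate total damage at k*: 84 + 190 = 274.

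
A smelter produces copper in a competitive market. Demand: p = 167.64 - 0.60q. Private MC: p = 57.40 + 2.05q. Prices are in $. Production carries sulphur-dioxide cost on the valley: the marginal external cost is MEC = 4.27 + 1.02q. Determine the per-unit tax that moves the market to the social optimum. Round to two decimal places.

tax = $33.72 per unit

Social marginal cost = private MC + MEC = 61.67 + 3.07q.
Set SMC = demand: 61.67 + 3.07q = 167.64 - 0.60q → q* = 28.8747.
The Pigouvian tax equals MEC at q*: 4.27 + 1.02×28.8747 = 33.7222.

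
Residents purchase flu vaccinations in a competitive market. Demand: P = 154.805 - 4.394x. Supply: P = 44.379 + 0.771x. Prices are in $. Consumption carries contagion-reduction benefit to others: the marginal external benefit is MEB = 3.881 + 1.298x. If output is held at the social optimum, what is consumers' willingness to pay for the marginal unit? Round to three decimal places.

Social marginal benefit = demand + MEB = 158.686 - 3.096x.
Set SMB = MC: 158.686 - 3.096x = 44.379 + 0.771x → x* = 29.5596.
Consumer price on the demand curve at x*: 154.805 − 4.394×29.5596 = 24.9201.

P = $24.920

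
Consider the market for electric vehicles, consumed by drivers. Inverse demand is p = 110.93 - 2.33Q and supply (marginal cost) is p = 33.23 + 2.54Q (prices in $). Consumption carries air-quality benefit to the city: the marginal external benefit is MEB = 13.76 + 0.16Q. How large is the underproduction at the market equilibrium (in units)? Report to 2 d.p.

Market equilibrium (private): 33.23 + 2.54Q = 110.93 - 2.33Q → Q_m = 15.9548.
Social marginal benefit = demand + MEB = 124.69 - 2.17Q.
Set SMB = MC: 124.69 - 2.17Q = 33.23 + 2.54Q → Q* = 19.4183.
Gap = |15.9548 − 19.4183| = 3.4635.

3.46 units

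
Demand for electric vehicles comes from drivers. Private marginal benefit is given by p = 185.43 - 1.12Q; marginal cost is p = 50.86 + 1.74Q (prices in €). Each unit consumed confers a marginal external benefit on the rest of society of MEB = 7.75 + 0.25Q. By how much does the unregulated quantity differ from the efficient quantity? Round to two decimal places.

Market equilibrium (private): 50.86 + 1.74Q = 185.43 - 1.12Q → Q_m = 47.0524.
Social marginal benefit = demand + MEB = 193.18 - 0.87Q.
Set SMB = MC: 193.18 - 0.87Q = 50.86 + 1.74Q → Q* = 54.5287.
Gap = |47.0524 − 54.5287| = 7.4763.

7.48 units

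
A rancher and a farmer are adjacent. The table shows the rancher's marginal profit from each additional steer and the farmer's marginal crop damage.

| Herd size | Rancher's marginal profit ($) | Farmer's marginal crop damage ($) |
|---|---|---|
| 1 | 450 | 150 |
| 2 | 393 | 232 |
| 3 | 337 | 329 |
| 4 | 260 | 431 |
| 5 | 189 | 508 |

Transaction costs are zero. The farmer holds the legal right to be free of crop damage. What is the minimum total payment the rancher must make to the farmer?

Efficient level: marginal profit ≥ marginal crop damage through level 3, so k* = 3.
With the farmer holding the right, the rancher must at least compensate total damage at k*: 150 + 232 + 329 = 711.

$711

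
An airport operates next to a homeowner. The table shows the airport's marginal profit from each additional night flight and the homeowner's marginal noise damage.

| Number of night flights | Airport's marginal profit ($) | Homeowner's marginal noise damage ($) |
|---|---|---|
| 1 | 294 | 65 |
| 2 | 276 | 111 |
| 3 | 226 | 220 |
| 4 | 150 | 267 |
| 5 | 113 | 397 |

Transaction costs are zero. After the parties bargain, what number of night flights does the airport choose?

Bargaining reaches the level where marginal profit last exceeds marginal noise damage.
That holds through level 3 (226 ≥ 220) but not at 4 (150 < 267).

3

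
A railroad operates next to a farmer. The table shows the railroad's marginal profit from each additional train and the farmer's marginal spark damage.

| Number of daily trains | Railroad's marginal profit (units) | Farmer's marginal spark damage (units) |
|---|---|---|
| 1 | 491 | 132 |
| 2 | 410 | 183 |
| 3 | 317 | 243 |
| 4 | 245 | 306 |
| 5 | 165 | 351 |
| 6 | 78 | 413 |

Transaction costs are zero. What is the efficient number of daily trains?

Bargaining reaches the level where marginal profit last exceeds marginal spark damage.
That holds through level 3 (317 ≥ 243) but not at 4 (245 < 306).

3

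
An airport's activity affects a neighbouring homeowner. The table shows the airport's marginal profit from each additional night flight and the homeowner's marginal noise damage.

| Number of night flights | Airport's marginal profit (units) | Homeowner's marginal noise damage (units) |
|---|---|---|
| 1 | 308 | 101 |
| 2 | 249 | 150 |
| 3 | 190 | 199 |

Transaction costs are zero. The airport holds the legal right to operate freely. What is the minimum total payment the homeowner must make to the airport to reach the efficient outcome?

190

Left alone the airport would choose level 3 (marginal profit stays positive).
Efficient level: k* = 2 (marginal profit ≥ marginal noise damage through 2).
The homeowner must at least cover the airport's forgone profit from cutting 3→2: 190 = 190.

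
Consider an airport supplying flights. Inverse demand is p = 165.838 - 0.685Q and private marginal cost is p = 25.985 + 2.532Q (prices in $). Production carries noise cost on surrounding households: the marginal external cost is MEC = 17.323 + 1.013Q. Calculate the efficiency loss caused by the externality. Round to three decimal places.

Market equilibrium (private): 25.985 + 2.532Q = 165.838 - 0.685Q → Q_m = 43.4731.
Social marginal cost = private MC + MEC = 43.308 + 3.545Q.
Set SMC = demand: 43.308 + 3.545Q = 165.838 - 0.685Q → Q* = 28.9669.
The welfare-loss triangle has base |Q_m − Q*| and height MEC(Q_m) (the vertical gap between SMC and demand is zero at Q* and MEC at Q_m).
DWL = ½ × 14.5062 × 61.3613 = 445.0596.

DWL = $445.060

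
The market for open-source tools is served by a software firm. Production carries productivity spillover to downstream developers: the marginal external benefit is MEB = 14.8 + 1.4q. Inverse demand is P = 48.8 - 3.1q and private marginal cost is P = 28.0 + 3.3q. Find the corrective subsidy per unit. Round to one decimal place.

subsidy = 24.8 per unit

Social marginal cost = private MC − MEB = 13.2 + 1.9q.
Set SMC = demand: 13.2 + 1.9q = 48.8 - 3.1q → q* = 7.1200.
The Pigouvian subsidy equals MEB at q*: 14.8 + 1.4×7.1200 = 24.7680.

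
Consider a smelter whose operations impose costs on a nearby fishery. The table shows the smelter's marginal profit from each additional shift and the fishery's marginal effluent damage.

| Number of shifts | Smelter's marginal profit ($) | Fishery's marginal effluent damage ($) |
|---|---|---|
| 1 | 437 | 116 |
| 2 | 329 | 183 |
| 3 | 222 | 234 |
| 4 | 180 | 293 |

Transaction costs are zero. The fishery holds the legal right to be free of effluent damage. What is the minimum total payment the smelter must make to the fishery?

$299

Efficient level: marginal profit ≥ marginal effluent damage through level 2, so k* = 2.
With the fishery holding the right, the smelter must at least compensate total damage at k*: 116 + 183 = 299.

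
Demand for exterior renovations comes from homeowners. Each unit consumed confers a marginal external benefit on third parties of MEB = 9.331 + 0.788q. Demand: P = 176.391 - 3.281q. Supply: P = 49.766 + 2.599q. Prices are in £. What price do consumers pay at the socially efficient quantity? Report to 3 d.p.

Social marginal benefit = demand + MEB = 185.722 - 2.493q.
Set SMB = MC: 185.722 - 2.493q = 49.766 + 2.599q → q* = 26.6999.
Consumer price on the demand curve at q*: 176.391 − 3.281×26.6999 = 88.7886.

P = £88.789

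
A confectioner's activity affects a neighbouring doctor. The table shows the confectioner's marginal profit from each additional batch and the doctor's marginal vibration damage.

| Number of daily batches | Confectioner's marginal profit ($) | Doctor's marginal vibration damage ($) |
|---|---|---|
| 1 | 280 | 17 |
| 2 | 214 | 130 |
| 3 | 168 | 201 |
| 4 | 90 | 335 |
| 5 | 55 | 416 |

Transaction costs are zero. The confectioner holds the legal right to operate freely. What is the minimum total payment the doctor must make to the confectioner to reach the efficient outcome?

Left alone the confectioner would choose level 5 (marginal profit stays positive).
Efficient level: k* = 2 (marginal profit ≥ marginal vibration damage through 2).
The doctor must at least cover the confectioner's forgone profit from cutting 5→2: 168 + 90 + 55 = 313.

$313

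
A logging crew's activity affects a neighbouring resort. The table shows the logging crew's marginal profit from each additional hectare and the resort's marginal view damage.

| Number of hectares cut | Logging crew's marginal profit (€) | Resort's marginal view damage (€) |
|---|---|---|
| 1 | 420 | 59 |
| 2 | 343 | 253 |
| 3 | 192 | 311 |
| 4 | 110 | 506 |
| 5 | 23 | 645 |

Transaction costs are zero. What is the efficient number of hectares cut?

Bargaining reaches the level where marginal profit last exceeds marginal view damage.
That holds through level 2 (343 ≥ 253) but not at 3 (192 < 311).

2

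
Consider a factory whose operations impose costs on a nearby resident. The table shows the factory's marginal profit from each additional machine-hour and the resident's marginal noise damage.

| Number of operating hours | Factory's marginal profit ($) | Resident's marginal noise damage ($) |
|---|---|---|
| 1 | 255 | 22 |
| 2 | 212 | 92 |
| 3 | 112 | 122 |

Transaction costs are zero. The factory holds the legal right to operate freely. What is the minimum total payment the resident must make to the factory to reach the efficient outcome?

$112

Left alone the factory would choose level 3 (marginal profit stays positive).
Efficient level: k* = 2 (marginal profit ≥ marginal noise damage through 2).
The resident must at least cover the factory's forgone profit from cutting 3→2: 112 = 112.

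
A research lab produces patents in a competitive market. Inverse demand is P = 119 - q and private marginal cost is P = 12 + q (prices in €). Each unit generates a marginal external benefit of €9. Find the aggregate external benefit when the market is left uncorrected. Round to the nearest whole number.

Market equilibrium (private): 12 + q = 119 - q → q_m = 53.5000.
Total external benefit = MEB × q_m = 9 × 53.5000 = 481.5000.

€482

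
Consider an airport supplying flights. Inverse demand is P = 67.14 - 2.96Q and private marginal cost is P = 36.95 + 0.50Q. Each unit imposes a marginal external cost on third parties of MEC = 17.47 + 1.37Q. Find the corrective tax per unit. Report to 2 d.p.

tax = 21.08 per unit

Social marginal cost = private MC + MEC = 54.42 + 1.87Q.
Set SMC = demand: 54.42 + 1.87Q = 67.14 - 2.96Q → Q* = 2.6335.
The Pigouvian tax equals MEC at Q*: 17.47 + 1.37×2.6335 = 21.0779.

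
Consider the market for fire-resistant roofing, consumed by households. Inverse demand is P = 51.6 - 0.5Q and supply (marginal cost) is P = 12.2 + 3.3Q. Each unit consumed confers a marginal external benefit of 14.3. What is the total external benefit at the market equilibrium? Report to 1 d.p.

Market equilibrium (private): 12.2 + 3.3Q = 51.6 - 0.5Q → Q_m = 10.3684.
Total external benefit = MEB × Q_m = 14.3 × 10.3684 = 148.2681.

148.3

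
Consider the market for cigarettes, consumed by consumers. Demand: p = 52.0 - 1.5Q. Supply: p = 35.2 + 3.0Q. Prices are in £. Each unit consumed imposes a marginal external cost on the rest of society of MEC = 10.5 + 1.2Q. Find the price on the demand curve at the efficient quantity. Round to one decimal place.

Social marginal benefit = demand − MEC = 41.5 - 2.7Q.
Set SMB = MC: 41.5 - 2.7Q = 35.2 + 3.0Q → Q* = 1.1053.
Consumer price on the demand curve at Q*: 52.0 − 1.5×1.1053 = 50.3421.

P = £50.3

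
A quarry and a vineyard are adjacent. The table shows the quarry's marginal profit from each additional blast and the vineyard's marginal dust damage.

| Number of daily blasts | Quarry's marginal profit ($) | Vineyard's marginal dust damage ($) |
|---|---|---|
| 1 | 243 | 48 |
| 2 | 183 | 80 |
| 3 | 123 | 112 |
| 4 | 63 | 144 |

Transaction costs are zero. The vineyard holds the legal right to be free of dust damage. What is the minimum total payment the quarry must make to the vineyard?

Efficient level: marginal profit ≥ marginal dust damage through level 3, so k* = 3.
With the vineyard holding the right, the quarry must at least compensate total damage at k*: 48 + 80 + 112 = 240.

$240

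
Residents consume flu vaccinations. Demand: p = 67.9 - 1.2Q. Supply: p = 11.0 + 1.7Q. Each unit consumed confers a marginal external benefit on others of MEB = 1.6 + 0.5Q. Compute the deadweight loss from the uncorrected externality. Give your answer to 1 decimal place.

DWL = 27.1

Market equilibrium (private): 11.0 + 1.7Q = 67.9 - 1.2Q → Q_m = 19.6207.
Social marginal benefit = demand + MEB = 69.5 - 0.7Q.
Set SMB = MC: 69.5 - 0.7Q = 11.0 + 1.7Q → Q* = 24.3750.
The loss is the area between SMB and MC from Q* to Q_m; with linear curves that's a triangle of height MEB(Q_m).
DWL = ½ × 4.7543 × 11.4103 = 27.1240.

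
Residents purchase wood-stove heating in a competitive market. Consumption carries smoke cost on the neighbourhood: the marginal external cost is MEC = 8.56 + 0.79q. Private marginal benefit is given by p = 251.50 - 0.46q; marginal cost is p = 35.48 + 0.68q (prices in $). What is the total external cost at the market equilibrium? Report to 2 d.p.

$15805.28

Market equilibrium (private): 35.48 + 0.68q = 251.50 - 0.46q → q_m = 189.4912.
Total external cost = ∫₀^{q_m} (8.56 + 0.79q) dq = 8.56×189.4912 + ½×0.79×189.4912² = 15805.2760.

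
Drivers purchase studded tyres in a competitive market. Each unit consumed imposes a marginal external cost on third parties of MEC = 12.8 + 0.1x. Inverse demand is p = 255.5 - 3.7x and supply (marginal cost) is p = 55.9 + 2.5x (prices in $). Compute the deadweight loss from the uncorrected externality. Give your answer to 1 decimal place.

Market equilibrium (private): 55.9 + 2.5x = 255.5 - 3.7x → x_m = 32.1935.
Social marginal benefit = demand − MEC = 242.7 - 3.8x.
Set SMB = MC: 242.7 - 3.8x = 55.9 + 2.5x → x* = 29.6508.
The loss is the area between SMB and MC from x* to x_m; with linear curves that's a triangle of height MEC(x_m).
DWL = ½ × 2.5427 × 16.0194 = 20.3663.

DWL = $20.4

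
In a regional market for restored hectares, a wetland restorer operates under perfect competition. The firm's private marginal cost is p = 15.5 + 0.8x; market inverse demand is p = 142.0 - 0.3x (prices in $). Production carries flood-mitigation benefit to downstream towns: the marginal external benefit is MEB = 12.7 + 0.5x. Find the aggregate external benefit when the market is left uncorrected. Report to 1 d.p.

$4766.8

Market equilibrium (private): 15.5 + 0.8x = 142.0 - 0.3x → x_m = 115.0000.
Total external benefit = ∫₀^{x_m} (12.7 + 0.5x) dx = 12.7×115.0000 + ½×0.5×115.0000² = 4766.7500.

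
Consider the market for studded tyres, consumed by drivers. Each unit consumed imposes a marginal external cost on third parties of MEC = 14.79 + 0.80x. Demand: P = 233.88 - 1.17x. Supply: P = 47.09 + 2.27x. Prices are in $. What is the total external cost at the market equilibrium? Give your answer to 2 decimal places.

Market equilibrium (private): 47.09 + 2.27x = 233.88 - 1.17x → x_m = 54.2994.
Total external cost = ∫₀^{x_m} (14.79 + 0.80x) dx = 14.79×54.2994 + ½×0.80×54.2994² = 1982.4581.

$1982.46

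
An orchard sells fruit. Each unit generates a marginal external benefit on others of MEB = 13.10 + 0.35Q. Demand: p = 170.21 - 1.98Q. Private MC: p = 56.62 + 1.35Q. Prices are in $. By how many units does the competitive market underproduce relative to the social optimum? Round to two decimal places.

8.40 units

Market equilibrium (private): 56.62 + 1.35Q = 170.21 - 1.98Q → Q_m = 34.1111.
Social marginal cost = private MC − MEB = 43.52 + Q.
Set SMC = demand: 43.52 + Q = 170.21 - 1.98Q → Q* = 42.5134.
Gap = |34.1111 − 42.5134| = 8.4023.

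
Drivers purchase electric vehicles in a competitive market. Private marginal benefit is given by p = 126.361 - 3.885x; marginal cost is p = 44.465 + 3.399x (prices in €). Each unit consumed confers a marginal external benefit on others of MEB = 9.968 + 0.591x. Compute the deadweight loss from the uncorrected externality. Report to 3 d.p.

Market equilibrium (private): 44.465 + 3.399x = 126.361 - 3.885x → x_m = 11.2433.
Social marginal benefit = demand + MEB = 136.329 - 3.294x.
Set SMB = MC: 136.329 - 3.294x = 44.465 + 3.399x → x* = 13.7254.
Height of the DWL triangle at x_m is SMB(x_m) − MC(x_m) = MEB(x_m) = 16.6128.
DWL = ½ × 2.4821 × 16.6128 = 20.6173.

DWL = €20.617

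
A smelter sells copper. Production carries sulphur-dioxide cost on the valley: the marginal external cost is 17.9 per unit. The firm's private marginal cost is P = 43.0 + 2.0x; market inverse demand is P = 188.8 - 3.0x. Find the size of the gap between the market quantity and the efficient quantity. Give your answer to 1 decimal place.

Market equilibrium (private): 43.0 + 2.0x = 188.8 - 3.0x → x_m = 29.1600.
Social marginal cost = private MC + MEC = 60.9 + 2.0x.
Set SMC = demand: 60.9 + 2.0x = 188.8 - 3.0x → x* = 25.5800.
Gap = |29.1600 − 25.5800| = 3.5800.

3.6 units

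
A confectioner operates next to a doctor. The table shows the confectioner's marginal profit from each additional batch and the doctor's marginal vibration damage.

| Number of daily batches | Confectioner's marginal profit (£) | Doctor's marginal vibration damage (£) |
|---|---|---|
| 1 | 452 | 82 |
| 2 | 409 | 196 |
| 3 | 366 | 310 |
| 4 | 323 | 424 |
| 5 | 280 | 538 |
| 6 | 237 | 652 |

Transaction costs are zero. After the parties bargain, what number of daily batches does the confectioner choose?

3

Bargaining reaches the level where marginal profit last exceeds marginal vibration damage.
That holds through level 3 (366 ≥ 310) but not at 4 (323 < 424).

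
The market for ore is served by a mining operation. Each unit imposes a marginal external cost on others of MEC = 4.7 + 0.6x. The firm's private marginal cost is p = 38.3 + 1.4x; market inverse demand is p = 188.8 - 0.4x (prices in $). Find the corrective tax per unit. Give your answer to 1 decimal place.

Social marginal cost = private MC + MEC = 43.0 + 2.0x.
Set SMC = demand: 43.0 + 2.0x = 188.8 - 0.4x → x* = 60.7500.
The Pigouvian tax equals MEC at x*: 4.7 + 0.6×60.7500 = 41.1500.

tax = $41.2 per unit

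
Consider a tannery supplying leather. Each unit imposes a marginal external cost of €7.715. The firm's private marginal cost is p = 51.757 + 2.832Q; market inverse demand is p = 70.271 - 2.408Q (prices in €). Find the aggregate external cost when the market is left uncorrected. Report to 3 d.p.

€27.259

Market equilibrium (private): 51.757 + 2.832Q = 70.271 - 2.408Q → Q_m = 3.5332.
Total external cost = MEC × Q_m = 7.715 × 3.5332 = 27.2586.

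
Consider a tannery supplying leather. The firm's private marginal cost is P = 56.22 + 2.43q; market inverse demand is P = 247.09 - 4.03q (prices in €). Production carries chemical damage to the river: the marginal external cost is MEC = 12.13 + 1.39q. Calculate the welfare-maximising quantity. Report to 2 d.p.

q* = 22.77

Social marginal cost = private MC + MEC = 68.35 + 3.82q.
Set SMC = demand: 68.35 + 3.82q = 247.09 - 4.03q → q* = 22.7694.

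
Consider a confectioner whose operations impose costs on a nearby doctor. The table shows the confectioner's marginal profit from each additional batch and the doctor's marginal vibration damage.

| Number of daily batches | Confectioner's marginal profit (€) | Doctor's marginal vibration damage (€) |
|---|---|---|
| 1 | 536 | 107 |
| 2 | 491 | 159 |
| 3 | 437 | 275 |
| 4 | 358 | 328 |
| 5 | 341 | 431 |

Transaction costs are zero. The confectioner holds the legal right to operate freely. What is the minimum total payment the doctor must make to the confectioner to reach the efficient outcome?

€341

Left alone the confectioner would choose level 5 (marginal profit stays positive).
Efficient level: k* = 4 (marginal profit ≥ marginal vibration damage through 4).
The doctor must at least cover the confectioner's forgone profit from cutting 5→4: 341 = 341.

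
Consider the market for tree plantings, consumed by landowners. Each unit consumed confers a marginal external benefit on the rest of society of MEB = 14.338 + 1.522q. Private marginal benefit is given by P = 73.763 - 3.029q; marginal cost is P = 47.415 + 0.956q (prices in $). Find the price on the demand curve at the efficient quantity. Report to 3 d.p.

P = $23.727

Social marginal benefit = demand + MEB = 88.101 - 1.507q.
Set SMB = MC: 88.101 - 1.507q = 47.415 + 0.956q → q* = 16.5189.
Consumer price on the demand curve at q*: 73.763 − 3.029×16.5189 = 23.7273.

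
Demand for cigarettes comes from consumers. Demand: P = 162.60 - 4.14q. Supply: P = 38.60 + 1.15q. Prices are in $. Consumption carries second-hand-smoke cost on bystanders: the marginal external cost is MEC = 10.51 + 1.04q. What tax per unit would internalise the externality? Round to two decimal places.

tax = $29.16 per unit

Social marginal benefit = demand − MEC = 152.09 - 5.18q.
Set SMB = MC: 152.09 - 5.18q = 38.60 + 1.15q → q* = 17.9289.
The Pigouvian tax equals MEC at q*: 10.51 + 1.04×17.9289 = 29.1561.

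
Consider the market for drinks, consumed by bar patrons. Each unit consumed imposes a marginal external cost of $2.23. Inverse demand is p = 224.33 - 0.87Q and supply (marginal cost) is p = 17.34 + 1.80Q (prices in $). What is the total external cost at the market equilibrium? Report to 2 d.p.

Market equilibrium (private): 17.34 + 1.80Q = 224.33 - 0.87Q → Q_m = 77.5243.
Total external cost = MEC × Q_m = 2.23 × 77.5243 = 172.8792.

$172.88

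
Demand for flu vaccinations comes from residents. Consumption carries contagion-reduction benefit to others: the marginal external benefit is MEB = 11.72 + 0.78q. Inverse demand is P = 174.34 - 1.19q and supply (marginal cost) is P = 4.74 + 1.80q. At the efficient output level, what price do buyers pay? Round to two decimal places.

Social marginal benefit = demand + MEB = 186.06 - 0.41q.
Set SMB = MC: 186.06 - 0.41q = 4.74 + 1.80q → q* = 82.0452.
Consumer price on the demand curve at q*: 174.34 − 1.19×82.0452 = 76.7062.

P = 76.71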